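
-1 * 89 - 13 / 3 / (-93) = -24818 / 279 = -88.95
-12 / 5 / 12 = -1 / 5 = -0.20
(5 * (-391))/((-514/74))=72335/257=281.46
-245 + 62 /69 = -16843 /69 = -244.10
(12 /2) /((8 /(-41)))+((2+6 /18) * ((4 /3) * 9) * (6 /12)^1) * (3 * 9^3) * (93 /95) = 11378211 /380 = 29942.66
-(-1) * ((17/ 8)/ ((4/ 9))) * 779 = 119187/ 32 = 3724.59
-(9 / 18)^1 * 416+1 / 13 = -2703 / 13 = -207.92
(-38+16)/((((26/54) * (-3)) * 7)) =198/91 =2.18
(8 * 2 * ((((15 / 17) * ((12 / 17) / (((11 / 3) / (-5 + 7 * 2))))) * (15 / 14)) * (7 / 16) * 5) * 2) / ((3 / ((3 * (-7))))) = -2551500 / 3179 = -802.61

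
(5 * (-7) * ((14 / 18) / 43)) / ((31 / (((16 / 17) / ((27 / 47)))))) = -184240 / 5506623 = -0.03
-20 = -20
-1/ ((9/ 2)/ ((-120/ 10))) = 8/ 3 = 2.67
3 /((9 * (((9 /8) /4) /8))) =256 /27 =9.48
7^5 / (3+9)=16807 / 12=1400.58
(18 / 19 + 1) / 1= 37 / 19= 1.95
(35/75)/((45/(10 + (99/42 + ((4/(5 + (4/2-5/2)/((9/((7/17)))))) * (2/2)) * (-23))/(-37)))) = 8233009/76073850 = 0.11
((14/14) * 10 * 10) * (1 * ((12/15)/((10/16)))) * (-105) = -13440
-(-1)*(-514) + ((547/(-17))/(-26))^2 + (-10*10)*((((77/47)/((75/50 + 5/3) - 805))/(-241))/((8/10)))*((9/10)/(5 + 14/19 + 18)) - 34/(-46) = -511.73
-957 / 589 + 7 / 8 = -3533 / 4712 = -0.75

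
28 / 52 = 7 / 13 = 0.54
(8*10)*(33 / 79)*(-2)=-5280 / 79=-66.84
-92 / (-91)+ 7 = 729 / 91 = 8.01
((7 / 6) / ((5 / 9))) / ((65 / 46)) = 483 / 325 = 1.49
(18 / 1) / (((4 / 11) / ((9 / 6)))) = 297 / 4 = 74.25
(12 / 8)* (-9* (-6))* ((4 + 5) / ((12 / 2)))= 243 / 2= 121.50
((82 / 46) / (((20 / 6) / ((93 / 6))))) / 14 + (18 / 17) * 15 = 16.47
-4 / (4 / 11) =-11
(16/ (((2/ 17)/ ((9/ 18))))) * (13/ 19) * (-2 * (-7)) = 12376/ 19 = 651.37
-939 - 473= -1412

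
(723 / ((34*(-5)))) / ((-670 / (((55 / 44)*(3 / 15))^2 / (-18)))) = -241 / 10934400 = -0.00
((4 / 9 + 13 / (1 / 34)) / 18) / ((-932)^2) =1991 / 70358544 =0.00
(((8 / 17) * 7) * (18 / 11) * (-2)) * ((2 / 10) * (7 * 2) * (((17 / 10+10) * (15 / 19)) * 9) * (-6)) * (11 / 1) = 267478848 / 1615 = 165621.58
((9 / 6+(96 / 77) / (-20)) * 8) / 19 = 4428 / 7315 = 0.61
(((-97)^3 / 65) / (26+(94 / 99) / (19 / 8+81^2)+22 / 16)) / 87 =-973179569208 / 165069491035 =-5.90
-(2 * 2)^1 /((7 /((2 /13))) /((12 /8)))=-12 /91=-0.13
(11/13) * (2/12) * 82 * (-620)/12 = -69905/117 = -597.48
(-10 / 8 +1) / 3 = -1 / 12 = -0.08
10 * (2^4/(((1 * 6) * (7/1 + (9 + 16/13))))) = 65/42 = 1.55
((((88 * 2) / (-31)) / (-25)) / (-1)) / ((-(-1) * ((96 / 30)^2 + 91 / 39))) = -528 / 29233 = -0.02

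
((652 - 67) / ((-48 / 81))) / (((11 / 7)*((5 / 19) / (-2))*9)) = 530.49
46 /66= 23 /33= 0.70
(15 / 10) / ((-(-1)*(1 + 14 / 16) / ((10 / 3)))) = 8 / 3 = 2.67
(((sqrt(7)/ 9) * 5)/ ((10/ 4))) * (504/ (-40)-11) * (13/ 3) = -3068 * sqrt(7)/ 135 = -60.13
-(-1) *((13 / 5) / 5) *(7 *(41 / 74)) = 3731 / 1850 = 2.02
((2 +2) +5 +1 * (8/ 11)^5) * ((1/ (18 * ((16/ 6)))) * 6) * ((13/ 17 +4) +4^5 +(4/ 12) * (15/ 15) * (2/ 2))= 1183.91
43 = 43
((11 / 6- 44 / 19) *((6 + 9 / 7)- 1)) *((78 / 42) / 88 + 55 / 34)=-943855 / 189924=-4.97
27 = 27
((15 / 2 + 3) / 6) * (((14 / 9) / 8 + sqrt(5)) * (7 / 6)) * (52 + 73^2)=1845683 / 864 + 263669 * sqrt(5) / 24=26702.12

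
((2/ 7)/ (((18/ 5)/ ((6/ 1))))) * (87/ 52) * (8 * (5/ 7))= 2900/ 637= 4.55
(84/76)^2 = 441/361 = 1.22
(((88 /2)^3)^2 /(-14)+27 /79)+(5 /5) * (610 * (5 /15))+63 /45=-4299364258582 /8295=-518307927.50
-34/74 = -17/37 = -0.46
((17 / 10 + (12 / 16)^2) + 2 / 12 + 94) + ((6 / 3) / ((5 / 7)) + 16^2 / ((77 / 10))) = 489631 / 3696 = 132.48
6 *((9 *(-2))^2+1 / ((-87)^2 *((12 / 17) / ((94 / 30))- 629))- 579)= -1939324715888 / 1267532493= -1530.00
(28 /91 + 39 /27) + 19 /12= 1561 /468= 3.34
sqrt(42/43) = sqrt(1806)/43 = 0.99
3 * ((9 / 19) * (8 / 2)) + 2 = 146 / 19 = 7.68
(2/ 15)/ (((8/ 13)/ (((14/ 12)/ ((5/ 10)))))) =91/ 180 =0.51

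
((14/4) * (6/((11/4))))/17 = 0.45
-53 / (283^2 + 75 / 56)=-2968 / 4485059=-0.00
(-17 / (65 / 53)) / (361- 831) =901 / 30550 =0.03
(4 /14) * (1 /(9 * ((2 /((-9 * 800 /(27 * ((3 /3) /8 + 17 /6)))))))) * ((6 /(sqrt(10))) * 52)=-66560 * sqrt(10) /1491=-141.17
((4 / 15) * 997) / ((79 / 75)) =19940 / 79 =252.41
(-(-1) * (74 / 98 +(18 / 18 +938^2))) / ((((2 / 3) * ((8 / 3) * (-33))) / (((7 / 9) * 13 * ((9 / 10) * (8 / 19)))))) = -840692619 / 14630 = -57463.61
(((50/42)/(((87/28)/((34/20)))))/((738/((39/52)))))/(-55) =-0.00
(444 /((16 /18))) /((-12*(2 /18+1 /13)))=-38961 /176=-221.37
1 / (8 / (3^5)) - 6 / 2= 219 / 8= 27.38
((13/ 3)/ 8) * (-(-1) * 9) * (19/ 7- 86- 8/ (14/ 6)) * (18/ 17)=-213057/ 476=-447.60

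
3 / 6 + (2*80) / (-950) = 63 / 190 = 0.33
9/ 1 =9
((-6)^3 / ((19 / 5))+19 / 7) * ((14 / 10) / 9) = -7199 / 855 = -8.42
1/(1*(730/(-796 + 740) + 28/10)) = -140/1433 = -0.10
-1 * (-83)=83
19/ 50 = 0.38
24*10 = 240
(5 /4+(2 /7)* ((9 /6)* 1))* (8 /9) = 94 /63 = 1.49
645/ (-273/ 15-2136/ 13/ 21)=-97825/ 3947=-24.78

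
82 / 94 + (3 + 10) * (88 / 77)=5175 / 329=15.73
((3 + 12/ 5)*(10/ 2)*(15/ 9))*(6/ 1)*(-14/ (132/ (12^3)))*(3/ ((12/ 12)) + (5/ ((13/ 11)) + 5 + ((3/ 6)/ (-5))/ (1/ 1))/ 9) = -198653.54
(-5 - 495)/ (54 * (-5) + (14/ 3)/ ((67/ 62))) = 50250/ 26701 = 1.88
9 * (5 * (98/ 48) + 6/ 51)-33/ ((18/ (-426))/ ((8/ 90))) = 993619/ 6120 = 162.36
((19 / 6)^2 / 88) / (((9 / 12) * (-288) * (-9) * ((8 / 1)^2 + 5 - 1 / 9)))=361 / 424258560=0.00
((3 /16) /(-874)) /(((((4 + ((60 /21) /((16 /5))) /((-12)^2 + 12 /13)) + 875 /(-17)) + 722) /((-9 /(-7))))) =-216189 /528693707666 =-0.00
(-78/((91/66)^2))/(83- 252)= 26136/107653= 0.24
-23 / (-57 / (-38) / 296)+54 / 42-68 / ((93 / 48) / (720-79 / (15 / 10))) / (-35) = -12590999 / 3255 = -3868.20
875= 875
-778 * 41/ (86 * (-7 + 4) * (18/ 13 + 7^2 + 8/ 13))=15949/ 6579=2.42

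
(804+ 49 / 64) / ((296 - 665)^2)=51505 / 8714304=0.01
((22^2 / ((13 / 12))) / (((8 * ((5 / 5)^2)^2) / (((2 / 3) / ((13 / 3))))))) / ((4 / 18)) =6534 / 169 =38.66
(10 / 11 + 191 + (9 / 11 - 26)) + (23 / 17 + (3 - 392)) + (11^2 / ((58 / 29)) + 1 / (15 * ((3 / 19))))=-160.00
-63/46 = -1.37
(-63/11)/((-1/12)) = 756/11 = 68.73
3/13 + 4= 55/13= 4.23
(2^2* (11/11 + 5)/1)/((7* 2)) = 1.71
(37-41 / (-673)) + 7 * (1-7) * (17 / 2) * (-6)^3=51921318 / 673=77149.06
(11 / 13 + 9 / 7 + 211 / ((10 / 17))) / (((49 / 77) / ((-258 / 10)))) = -465938583 / 31850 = -14629.15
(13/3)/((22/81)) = 351/22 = 15.95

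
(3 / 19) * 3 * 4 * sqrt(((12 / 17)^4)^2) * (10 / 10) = 746496 / 1586899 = 0.47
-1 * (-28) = 28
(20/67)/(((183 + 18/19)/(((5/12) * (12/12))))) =95/140499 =0.00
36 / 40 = 9 / 10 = 0.90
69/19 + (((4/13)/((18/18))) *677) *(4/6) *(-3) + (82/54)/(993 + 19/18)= -5475613499/13258713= -412.98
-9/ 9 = -1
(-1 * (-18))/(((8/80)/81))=14580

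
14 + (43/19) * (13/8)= 2687/152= 17.68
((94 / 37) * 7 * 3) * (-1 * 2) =-106.70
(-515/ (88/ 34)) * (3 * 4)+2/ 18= -236374/ 99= -2387.62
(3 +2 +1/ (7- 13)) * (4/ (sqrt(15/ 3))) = 8.65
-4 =-4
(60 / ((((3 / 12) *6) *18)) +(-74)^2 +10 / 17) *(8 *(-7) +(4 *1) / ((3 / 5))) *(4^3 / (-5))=7939979776 / 2295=3459686.18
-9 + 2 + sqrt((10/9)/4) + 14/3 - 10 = -37/3 + sqrt(10)/6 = -11.81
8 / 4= 2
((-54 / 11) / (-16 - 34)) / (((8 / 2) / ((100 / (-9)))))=-3 / 11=-0.27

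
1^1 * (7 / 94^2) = 7 / 8836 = 0.00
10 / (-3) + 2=-4 / 3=-1.33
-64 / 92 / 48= -1 / 69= -0.01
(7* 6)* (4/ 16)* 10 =105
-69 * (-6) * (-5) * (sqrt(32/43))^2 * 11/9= -80960/43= -1882.79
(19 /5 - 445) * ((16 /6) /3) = -17648 /45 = -392.18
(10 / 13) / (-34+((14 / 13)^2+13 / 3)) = -390 / 14453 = -0.03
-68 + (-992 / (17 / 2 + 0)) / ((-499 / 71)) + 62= 89966 / 8483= 10.61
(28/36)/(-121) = -7/1089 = -0.01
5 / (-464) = -5 / 464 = -0.01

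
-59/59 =-1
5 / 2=2.50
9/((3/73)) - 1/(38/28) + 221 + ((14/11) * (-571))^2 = 1215186550/2299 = 528571.79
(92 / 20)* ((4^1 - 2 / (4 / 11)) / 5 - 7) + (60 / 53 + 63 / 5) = -52597 / 2650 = -19.85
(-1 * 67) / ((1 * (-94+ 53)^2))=-67 / 1681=-0.04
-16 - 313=-329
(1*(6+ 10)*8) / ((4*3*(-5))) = -32 / 15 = -2.13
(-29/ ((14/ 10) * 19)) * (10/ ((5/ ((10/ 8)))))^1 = -725/ 266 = -2.73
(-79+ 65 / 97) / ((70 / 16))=-60784 / 3395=-17.90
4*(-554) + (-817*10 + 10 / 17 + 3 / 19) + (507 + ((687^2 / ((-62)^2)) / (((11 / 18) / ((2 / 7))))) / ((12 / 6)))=-470828890061 / 47802062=-9849.55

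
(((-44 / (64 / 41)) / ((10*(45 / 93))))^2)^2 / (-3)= -38207880152026321 / 99532800000000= -383.87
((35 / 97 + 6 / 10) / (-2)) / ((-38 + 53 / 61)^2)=-866993 / 2488159125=-0.00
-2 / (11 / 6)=-12 / 11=-1.09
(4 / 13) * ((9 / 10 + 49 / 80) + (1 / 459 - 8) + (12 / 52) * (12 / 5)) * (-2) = 2831449 / 775710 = 3.65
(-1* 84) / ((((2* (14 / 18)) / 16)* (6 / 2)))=-288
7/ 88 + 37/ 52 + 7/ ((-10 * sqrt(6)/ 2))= 905/ 1144 - 7 * sqrt(6)/ 30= 0.22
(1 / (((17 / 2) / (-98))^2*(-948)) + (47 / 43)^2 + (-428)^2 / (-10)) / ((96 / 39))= -150785296435007 / 20262969120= -7441.42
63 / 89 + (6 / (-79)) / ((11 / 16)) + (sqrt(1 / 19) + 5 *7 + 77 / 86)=sqrt(19) / 19 + 242725125 / 6651326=36.72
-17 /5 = -3.40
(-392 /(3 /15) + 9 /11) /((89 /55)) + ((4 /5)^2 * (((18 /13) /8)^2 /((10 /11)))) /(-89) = -1210.73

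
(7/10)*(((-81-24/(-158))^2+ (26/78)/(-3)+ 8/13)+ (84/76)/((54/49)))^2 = 46073889594268015126115/1539845958640392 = 29921103.04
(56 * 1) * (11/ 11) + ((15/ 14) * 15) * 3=1459/ 14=104.21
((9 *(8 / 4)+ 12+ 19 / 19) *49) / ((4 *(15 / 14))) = 10633 / 30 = 354.43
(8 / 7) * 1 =8 / 7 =1.14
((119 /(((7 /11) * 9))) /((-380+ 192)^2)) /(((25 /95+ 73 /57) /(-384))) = -323 /2209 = -0.15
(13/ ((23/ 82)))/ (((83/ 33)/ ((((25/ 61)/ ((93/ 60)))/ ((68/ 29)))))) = 127520250/ 61368623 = 2.08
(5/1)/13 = 5/13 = 0.38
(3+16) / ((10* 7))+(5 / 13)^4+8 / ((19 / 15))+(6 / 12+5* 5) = 609850243 / 18993065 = 32.11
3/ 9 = 1/ 3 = 0.33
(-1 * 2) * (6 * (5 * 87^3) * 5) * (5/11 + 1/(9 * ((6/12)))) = -1470656700/11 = -133696063.64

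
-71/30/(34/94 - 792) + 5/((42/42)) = 5584387/1116210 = 5.00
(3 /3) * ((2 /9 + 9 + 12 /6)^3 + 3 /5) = 5153692 /3645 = 1413.91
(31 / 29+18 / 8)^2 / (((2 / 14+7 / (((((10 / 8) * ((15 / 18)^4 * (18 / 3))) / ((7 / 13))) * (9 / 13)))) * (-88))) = -294765625 / 3881033344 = -0.08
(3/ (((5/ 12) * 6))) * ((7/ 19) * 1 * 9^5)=26105.87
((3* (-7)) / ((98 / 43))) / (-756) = 43 / 3528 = 0.01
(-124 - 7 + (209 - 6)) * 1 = 72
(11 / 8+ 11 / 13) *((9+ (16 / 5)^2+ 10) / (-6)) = -56287 / 5200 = -10.82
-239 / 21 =-11.38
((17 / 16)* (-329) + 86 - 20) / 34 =-4537 / 544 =-8.34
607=607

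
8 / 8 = 1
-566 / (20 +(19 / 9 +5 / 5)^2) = -22923 / 1202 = -19.07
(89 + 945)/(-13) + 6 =-956/13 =-73.54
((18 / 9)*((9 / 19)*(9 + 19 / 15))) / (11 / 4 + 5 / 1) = 3696 / 2945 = 1.26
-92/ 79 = -1.16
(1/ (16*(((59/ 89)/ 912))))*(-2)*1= -10146/ 59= -171.97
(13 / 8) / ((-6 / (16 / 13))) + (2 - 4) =-7 / 3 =-2.33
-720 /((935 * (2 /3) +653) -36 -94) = -2160 /3439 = -0.63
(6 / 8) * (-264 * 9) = -1782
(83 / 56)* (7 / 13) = 0.80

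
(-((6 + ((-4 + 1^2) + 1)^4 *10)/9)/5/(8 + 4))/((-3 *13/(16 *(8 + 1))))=664/585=1.14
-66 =-66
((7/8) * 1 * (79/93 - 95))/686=-2189/18228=-0.12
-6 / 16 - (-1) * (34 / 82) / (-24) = -193 / 492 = -0.39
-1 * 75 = -75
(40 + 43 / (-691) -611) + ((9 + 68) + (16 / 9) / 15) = -46077539 / 93285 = -493.94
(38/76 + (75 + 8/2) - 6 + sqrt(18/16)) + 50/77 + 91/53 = 3* sqrt(2)/4 + 619221/8162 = 76.93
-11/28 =-0.39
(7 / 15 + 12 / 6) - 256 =-3803 / 15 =-253.53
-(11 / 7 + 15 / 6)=-57 / 14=-4.07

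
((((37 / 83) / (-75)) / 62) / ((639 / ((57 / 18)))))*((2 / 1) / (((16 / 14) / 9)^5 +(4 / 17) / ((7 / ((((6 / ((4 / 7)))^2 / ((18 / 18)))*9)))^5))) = -18742690963584 / 265617194530093423321078949275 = -0.00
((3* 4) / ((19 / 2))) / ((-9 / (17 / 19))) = -136 / 1083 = -0.13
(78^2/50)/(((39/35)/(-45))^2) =198450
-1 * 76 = -76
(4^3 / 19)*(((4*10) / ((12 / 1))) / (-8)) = -80 / 57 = -1.40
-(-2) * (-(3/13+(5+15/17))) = -2702/221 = -12.23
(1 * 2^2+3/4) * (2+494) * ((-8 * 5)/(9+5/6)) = -9583.73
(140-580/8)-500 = -865/2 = -432.50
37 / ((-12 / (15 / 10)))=-37 / 8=-4.62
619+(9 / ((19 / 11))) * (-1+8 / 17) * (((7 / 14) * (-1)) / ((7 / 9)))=2807137 / 4522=620.77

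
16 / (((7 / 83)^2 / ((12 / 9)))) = 440896 / 147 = 2999.29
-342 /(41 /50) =-17100 /41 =-417.07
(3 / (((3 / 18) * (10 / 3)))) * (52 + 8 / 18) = 1416 / 5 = 283.20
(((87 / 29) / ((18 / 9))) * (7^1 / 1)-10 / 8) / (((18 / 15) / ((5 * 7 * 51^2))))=5613825 / 8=701728.12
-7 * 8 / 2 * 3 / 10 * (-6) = 252 / 5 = 50.40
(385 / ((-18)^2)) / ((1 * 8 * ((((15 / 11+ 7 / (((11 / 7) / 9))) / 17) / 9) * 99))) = 6545 / 1181952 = 0.01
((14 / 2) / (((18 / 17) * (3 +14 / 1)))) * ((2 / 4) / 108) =7 / 3888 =0.00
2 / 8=1 / 4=0.25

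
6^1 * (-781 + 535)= -1476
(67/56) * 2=67/28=2.39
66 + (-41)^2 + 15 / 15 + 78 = 1826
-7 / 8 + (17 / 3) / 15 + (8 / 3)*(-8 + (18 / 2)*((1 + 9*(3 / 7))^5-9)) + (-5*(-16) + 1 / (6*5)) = 391607308111 / 6050520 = 64722.92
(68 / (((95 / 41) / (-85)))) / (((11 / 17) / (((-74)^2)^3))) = -132306423742488832 / 209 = -633045089676980.06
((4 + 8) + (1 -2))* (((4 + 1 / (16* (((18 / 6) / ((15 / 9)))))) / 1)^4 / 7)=179060245133 / 429981696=416.44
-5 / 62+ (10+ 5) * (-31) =-28835 / 62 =-465.08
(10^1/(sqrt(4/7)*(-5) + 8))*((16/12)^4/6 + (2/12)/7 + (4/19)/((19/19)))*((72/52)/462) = 1229875*sqrt(7)/1876376502 + 491950/134026893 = 0.01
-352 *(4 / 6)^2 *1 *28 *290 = -11432960 / 9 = -1270328.89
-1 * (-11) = 11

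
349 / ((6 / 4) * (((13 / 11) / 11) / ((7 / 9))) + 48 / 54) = 5320854 / 16711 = 318.40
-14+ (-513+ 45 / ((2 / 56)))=733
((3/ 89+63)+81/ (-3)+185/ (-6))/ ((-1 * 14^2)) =-2777/ 104664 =-0.03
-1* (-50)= 50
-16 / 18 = -8 / 9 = -0.89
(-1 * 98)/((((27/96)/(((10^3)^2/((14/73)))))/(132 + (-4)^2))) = -268899555555.56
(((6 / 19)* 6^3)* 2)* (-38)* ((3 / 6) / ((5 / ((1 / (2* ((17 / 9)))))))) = -11664 / 85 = -137.22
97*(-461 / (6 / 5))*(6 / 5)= -44717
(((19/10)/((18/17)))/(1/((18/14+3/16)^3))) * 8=32243475/702464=45.90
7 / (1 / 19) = 133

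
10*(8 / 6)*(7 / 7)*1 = 40 / 3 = 13.33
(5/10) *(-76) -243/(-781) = -29435/781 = -37.69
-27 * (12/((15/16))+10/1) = -3078/5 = -615.60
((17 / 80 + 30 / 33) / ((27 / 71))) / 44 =23359 / 348480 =0.07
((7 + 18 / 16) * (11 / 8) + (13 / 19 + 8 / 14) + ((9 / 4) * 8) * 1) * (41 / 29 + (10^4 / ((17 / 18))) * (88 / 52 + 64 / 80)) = 116197160907 / 144704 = 802998.96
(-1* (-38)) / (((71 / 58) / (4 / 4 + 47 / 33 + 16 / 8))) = 321784 / 2343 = 137.34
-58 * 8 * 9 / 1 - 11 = -4187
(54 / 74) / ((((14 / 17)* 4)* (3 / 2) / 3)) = 459 / 1036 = 0.44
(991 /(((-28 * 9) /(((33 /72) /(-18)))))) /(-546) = -10901 /59439744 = -0.00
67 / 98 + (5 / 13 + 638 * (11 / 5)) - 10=8884037 / 6370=1394.67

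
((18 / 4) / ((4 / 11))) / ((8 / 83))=128.39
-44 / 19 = -2.32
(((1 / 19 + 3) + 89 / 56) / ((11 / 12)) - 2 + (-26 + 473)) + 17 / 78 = 2335612 / 5187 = 450.28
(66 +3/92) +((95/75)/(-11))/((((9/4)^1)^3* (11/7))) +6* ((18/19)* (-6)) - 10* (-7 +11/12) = 214525727689/2312839980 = 92.75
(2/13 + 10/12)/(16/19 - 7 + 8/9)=-4389/23426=-0.19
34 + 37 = 71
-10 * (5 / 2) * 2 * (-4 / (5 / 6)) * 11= 2640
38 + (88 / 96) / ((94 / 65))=43579 / 1128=38.63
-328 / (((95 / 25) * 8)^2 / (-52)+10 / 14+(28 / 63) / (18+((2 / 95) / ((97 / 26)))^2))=5132532534456600 / 266536962809401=19.26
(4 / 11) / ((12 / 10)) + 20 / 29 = 950 / 957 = 0.99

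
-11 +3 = -8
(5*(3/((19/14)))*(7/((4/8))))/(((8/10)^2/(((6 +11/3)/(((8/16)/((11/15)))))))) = 390775/114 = 3427.85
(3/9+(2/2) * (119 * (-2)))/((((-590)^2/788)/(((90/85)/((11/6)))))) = -5056596/16273675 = -0.31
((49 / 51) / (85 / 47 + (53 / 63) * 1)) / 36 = 16121 / 1600584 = 0.01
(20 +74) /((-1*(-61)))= 94 /61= 1.54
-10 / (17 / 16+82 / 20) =-800 / 413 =-1.94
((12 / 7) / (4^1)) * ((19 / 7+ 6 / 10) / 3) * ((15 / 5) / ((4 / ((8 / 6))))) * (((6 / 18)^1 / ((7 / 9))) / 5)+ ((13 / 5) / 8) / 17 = 69623 / 1166200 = 0.06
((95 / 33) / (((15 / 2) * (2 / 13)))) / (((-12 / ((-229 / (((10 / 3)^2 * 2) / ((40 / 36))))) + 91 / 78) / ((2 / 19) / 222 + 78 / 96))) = 81668041 / 89172072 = 0.92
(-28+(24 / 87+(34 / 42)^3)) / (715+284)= -7303367 / 268300431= -0.03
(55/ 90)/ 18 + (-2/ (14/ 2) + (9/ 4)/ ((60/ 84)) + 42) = 254573/ 5670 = 44.90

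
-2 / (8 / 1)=-1 / 4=-0.25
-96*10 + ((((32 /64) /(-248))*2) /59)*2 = -7023361 /7316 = -960.00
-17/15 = -1.13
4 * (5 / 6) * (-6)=-20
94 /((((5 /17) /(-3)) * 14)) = -2397 /35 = -68.49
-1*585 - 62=-647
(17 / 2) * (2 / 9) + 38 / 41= 1039 / 369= 2.82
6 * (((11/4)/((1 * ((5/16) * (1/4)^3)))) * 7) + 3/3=118277/5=23655.40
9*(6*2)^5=2239488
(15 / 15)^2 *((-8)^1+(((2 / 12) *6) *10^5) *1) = 99992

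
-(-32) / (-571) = -32 / 571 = -0.06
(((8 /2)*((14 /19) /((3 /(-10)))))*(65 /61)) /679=-5200 /337269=-0.02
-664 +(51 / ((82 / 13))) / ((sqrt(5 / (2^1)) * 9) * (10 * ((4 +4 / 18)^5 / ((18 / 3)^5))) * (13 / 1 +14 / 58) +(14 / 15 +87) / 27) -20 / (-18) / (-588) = -22610260939804969578623917733 / 34051488121928333549695797 +202406555716212744000 * sqrt(10) / 25738086259960947505439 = -663.98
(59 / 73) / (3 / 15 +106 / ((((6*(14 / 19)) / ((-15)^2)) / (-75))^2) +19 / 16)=231280 / 441927457428297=0.00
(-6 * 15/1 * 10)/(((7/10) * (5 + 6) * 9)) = -1000/77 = -12.99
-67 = -67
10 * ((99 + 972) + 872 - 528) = 14150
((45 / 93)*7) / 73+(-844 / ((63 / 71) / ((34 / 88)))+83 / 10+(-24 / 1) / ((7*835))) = -940629463397 / 2618992530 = -359.16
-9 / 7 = -1.29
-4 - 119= -123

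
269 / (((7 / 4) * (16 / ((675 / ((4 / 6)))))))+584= 577429 / 56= 10311.23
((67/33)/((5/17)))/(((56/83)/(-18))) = -283611/1540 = -184.16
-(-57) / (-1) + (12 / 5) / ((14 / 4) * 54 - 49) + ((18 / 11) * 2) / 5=-108432 / 1925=-56.33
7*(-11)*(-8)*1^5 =616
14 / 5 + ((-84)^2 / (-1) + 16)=-35186 / 5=-7037.20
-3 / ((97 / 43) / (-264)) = 351.09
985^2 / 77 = 970225 / 77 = 12600.32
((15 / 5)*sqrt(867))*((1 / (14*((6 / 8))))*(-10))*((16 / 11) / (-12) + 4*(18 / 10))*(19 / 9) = -1509056*sqrt(3) / 2079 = -1257.22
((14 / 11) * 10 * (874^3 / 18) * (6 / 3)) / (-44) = -23366966840 / 1089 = -21457269.83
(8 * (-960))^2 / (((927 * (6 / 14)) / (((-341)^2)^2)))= 2007414270518016.83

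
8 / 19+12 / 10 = 154 / 95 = 1.62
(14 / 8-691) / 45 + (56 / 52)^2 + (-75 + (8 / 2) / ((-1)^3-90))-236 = -23082757 / 70980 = -325.20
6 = 6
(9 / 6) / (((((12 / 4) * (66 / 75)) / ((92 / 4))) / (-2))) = -575 / 22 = -26.14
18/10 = 9/5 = 1.80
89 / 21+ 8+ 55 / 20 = 1259 / 84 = 14.99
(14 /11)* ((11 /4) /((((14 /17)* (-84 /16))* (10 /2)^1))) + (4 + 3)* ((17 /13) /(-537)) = -0.18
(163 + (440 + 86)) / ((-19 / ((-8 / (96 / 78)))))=8957 / 38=235.71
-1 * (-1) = 1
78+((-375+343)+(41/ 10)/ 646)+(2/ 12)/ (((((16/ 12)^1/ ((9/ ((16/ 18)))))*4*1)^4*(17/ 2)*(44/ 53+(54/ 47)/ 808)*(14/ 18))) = 29460806062193590971/ 634929606620610560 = 46.40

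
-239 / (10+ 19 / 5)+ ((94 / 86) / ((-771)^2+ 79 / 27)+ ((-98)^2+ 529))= 481711857202397 / 47620308462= 10115.68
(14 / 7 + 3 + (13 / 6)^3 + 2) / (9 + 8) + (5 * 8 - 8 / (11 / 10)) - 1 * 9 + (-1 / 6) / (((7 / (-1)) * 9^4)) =5098872421 / 206120376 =24.74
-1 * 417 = -417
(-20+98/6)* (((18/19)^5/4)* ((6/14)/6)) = -866052/17332693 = -0.05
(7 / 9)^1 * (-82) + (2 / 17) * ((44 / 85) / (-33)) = -829454 / 13005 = -63.78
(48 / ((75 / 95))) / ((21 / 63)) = 912 / 5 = 182.40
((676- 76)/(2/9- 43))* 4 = -4320/77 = -56.10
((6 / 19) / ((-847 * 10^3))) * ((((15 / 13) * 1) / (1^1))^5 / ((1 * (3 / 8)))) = -12150 / 5975218249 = -0.00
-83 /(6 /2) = -83 /3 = -27.67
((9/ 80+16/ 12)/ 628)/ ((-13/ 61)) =-21167/ 1959360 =-0.01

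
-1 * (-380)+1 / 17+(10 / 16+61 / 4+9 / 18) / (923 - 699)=11580339 / 30464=380.13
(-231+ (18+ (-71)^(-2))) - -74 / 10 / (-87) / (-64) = -213.00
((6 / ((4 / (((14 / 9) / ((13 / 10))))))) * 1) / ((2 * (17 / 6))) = 0.32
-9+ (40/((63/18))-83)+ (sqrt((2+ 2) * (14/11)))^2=-5812/77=-75.48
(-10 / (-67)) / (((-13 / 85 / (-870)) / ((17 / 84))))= 1047625 / 6097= 171.83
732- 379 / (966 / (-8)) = 355072 / 483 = 735.14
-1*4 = -4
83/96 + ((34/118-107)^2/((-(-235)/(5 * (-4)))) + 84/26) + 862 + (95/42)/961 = -141534755326681/1373529192672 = -103.04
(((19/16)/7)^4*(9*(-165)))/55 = -3518667/157351936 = -0.02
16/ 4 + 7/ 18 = 79/ 18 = 4.39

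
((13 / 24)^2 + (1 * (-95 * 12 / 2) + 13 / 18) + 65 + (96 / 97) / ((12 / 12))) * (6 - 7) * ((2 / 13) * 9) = 28103319 / 40352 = 696.45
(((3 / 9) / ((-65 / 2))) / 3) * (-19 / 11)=38 / 6435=0.01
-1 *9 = -9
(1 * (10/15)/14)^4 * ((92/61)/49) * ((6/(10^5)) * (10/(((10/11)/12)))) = 253/201841565625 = 0.00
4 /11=0.36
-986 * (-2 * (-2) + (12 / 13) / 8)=-52751 / 13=-4057.77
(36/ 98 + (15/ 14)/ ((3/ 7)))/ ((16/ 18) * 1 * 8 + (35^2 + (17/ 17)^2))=2529/ 1087604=0.00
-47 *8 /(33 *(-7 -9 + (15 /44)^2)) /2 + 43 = 3999967 /92253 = 43.36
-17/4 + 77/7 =27/4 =6.75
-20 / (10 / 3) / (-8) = 3 / 4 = 0.75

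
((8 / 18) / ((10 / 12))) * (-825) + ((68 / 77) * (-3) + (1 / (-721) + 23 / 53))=-185882726 / 420343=-442.22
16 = 16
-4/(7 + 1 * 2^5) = -4/39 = -0.10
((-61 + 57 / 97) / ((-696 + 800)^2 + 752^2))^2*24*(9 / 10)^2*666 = 6946815231 / 48830466894400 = 0.00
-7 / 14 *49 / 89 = -49 / 178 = -0.28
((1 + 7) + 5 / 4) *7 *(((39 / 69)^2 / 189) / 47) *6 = 6253 / 447534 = 0.01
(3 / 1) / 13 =0.23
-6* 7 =-42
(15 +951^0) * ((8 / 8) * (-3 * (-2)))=96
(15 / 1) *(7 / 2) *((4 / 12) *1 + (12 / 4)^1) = 175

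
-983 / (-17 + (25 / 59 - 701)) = 57997 / 42337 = 1.37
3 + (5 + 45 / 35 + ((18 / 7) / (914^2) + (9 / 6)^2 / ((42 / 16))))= 29656567 / 2923886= 10.14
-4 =-4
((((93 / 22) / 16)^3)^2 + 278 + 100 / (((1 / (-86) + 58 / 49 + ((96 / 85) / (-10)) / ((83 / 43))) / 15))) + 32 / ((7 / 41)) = 3994799838785626055514479895 / 2204037631765645562478592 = 1812.49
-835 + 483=-352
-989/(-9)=989/9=109.89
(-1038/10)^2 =269361/25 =10774.44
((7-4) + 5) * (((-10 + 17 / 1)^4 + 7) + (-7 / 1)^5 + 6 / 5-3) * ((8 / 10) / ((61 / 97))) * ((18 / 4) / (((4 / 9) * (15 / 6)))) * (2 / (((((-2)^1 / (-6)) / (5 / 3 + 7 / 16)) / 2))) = -114278556456 / 7625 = -14987351.67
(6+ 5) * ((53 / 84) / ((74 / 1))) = 583 / 6216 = 0.09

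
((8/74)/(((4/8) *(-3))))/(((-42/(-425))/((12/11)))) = -6800/8547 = -0.80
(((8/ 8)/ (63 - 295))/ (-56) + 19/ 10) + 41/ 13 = 4267937/ 844480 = 5.05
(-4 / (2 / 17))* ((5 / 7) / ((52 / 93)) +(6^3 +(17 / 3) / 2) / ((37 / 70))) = -285246995 / 20202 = -14119.74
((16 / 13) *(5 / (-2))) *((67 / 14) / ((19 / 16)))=-12.40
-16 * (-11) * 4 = 704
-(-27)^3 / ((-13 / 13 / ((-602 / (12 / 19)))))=37522359 / 2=18761179.50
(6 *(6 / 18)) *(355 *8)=5680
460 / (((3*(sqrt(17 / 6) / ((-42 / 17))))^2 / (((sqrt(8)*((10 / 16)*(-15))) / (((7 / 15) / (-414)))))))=8998290000*sqrt(2) / 4913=2590169.70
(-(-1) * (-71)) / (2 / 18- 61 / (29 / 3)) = 18531 / 1618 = 11.45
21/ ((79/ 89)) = 1869/ 79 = 23.66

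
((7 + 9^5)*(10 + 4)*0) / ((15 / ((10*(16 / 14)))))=0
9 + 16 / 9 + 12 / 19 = 1951 / 171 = 11.41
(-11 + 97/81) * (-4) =3176/81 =39.21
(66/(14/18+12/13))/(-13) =-594/199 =-2.98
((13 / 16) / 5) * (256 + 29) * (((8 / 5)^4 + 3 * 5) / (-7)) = -9982011 / 70000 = -142.60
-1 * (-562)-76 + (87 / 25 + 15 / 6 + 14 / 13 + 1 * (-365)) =128.06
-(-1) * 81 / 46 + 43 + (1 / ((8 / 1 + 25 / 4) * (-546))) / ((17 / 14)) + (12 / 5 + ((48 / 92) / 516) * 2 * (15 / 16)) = 70508740129 / 1495011960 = 47.16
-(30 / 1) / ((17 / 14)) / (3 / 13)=-107.06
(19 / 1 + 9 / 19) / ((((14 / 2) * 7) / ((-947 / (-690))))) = 35039 / 64239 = 0.55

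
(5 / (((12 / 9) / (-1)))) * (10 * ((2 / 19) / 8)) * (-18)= 675 / 76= 8.88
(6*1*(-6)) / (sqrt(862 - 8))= -1.23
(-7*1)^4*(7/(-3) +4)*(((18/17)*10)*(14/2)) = 5042100/17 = 296594.12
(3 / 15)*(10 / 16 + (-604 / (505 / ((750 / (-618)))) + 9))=921831 / 416120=2.22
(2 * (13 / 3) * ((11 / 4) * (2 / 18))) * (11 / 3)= 1573 / 162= 9.71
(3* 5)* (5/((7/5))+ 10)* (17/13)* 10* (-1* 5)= -1211250/91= -13310.44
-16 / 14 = -1.14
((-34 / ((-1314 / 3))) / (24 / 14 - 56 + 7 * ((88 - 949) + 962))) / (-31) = -119 / 31018941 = -0.00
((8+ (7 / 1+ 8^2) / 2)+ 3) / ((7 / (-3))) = -279 / 14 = -19.93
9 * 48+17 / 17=433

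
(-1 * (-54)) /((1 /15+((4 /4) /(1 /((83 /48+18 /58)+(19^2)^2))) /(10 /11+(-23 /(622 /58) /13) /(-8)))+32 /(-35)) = 108779324220 /282372422972531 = 0.00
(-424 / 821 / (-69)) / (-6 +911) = 424 / 51267345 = 0.00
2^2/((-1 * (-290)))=2/145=0.01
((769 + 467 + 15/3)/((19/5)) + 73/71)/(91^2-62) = 441942/11087431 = 0.04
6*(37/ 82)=111/ 41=2.71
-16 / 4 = -4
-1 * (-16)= 16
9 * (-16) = -144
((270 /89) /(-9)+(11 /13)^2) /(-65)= -5699 /977665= -0.01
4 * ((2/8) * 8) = 8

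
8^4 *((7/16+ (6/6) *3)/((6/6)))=14080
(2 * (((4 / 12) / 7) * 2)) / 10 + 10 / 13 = 1076 / 1365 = 0.79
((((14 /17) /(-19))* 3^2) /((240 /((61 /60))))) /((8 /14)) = -2989 /1033600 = -0.00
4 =4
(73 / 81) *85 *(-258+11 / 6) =-9537085 / 486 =-19623.63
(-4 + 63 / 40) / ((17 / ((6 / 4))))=-0.21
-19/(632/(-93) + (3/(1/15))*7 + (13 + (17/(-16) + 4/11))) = -16368/276107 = -0.06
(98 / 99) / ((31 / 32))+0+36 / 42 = 40366 / 21483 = 1.88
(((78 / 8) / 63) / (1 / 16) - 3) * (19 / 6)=-209 / 126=-1.66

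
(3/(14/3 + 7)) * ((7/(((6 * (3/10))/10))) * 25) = 250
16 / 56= 0.29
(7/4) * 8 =14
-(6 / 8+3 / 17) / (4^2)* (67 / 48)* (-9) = 12663 / 17408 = 0.73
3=3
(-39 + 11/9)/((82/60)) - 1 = -3523/123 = -28.64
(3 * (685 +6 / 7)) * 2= 4115.14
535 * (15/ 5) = 1605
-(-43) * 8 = 344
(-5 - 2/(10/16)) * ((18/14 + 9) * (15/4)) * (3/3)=-2214/7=-316.29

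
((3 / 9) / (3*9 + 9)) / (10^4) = 1 / 1080000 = 0.00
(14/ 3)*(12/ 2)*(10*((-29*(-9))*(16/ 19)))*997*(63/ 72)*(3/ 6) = 510025320/ 19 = 26843437.89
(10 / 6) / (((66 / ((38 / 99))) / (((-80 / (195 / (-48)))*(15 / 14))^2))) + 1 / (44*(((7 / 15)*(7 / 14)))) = 79580755 / 18036018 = 4.41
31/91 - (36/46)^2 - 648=-31207157/48139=-648.27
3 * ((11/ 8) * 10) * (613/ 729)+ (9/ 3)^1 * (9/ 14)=249127/ 6804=36.61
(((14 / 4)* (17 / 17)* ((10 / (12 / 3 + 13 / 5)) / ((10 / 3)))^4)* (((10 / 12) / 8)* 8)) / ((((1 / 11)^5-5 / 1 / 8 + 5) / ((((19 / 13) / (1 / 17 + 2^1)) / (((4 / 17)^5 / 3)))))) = 3152969950625 / 37518494208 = 84.04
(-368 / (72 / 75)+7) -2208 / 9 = -621.67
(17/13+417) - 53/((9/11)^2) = 357109/1053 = 339.13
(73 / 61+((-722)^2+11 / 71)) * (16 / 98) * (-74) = -27276543264 / 4331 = -6297978.13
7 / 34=0.21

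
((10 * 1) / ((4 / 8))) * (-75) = -1500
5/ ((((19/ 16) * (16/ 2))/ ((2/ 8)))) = 5/ 38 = 0.13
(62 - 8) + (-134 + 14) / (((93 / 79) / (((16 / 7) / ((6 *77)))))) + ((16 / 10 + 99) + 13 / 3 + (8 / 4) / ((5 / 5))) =13403042 / 83545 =160.43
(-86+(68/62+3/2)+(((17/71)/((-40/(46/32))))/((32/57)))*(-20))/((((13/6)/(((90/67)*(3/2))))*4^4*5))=-15170108895/251274330112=-0.06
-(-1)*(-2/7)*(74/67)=-148/469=-0.32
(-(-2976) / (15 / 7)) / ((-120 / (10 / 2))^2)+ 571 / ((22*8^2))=178463 / 63360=2.82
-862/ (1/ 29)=-24998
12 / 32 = 3 / 8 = 0.38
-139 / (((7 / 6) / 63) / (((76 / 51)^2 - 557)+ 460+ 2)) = 201260046 / 289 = 696401.54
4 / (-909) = -4 / 909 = -0.00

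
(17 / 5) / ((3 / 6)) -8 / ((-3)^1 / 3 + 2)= -6 / 5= -1.20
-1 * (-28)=28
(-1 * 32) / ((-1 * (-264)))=-4 / 33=-0.12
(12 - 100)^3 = -681472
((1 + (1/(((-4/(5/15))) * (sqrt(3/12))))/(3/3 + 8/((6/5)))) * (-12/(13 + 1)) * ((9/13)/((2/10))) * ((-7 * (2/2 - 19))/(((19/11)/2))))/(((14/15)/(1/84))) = -5.40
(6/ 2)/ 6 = 1/ 2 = 0.50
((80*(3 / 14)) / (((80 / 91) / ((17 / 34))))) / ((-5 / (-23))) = 897 / 20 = 44.85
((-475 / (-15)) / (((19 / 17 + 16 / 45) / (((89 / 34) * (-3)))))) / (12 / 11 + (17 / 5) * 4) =-20926125 / 1821232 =-11.49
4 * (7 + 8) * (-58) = -3480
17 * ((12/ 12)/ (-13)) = -17/ 13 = -1.31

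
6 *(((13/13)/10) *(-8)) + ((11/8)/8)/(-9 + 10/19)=-248341/51520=-4.82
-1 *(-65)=65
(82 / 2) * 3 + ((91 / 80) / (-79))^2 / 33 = 162126209881 / 1318099200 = 123.00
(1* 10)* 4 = 40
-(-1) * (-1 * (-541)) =541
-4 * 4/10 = -8/5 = -1.60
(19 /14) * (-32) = -304 /7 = -43.43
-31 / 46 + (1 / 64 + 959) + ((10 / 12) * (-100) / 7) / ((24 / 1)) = 88826777 / 92736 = 957.85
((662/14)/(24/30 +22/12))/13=9930/7189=1.38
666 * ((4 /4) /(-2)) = -333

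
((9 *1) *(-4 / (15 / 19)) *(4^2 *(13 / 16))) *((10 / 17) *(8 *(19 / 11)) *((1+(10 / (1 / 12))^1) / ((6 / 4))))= -6607744 / 17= -388690.82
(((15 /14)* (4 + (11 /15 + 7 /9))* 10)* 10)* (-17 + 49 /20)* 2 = -120280 /7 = -17182.86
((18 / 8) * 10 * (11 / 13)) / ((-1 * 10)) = -99 / 52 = -1.90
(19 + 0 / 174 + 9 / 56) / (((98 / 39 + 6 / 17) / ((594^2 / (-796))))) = -62751794391 / 21173600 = -2963.68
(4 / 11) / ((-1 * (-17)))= 4 / 187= 0.02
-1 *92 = -92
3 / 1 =3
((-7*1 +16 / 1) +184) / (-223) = -193 / 223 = -0.87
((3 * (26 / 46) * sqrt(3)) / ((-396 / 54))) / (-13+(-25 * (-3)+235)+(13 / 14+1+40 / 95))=-15561 * sqrt(3) / 20145631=-0.00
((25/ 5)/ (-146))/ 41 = -0.00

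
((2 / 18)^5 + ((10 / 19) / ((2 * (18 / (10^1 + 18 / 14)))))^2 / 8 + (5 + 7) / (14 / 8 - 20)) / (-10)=1596034776967 / 24399934896960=0.07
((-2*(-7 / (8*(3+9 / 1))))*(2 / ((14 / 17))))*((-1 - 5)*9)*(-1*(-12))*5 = -2295 / 2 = -1147.50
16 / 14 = 8 / 7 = 1.14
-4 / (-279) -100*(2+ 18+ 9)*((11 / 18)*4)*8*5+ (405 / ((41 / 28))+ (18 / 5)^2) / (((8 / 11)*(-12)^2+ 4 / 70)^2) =-1319717625692761040 / 4654177247799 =-283555.51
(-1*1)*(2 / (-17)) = 2 / 17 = 0.12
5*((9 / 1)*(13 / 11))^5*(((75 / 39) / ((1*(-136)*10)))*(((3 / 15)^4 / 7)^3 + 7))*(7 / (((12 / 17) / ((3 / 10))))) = -494297225597645007057 / 24660934375000000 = -20043.73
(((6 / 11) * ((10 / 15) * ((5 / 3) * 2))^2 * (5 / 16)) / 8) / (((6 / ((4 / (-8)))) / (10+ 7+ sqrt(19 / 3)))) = -2125 / 14256 - 125 * sqrt(57) / 42768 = -0.17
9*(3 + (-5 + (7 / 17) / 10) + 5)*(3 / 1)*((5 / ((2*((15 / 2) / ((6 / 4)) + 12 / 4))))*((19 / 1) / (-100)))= -265221 / 54400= -4.88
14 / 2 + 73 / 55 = 458 / 55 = 8.33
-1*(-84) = 84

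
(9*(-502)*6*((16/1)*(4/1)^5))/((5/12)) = -5329649664/5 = -1065929932.80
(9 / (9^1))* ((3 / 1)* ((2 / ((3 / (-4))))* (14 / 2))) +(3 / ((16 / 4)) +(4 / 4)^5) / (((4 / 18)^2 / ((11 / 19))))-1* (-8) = -27.48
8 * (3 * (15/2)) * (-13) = -2340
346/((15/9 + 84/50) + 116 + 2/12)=51900/17927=2.90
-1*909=-909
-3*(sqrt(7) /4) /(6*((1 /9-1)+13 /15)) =45*sqrt(7) /8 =14.88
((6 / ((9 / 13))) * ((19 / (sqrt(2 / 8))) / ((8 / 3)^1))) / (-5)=-247 / 10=-24.70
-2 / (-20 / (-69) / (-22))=759 / 5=151.80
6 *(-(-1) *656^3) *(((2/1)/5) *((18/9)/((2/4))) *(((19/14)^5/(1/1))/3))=349501888878592/84035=4159003854.09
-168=-168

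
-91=-91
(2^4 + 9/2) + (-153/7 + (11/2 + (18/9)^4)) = 141/7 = 20.14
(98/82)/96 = 49/3936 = 0.01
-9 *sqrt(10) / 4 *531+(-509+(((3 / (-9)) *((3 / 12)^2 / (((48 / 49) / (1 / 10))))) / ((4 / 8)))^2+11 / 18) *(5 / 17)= -4779 *sqrt(10) / 4 - 67468490399 / 451215360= -3927.66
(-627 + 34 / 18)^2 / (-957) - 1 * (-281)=-340331 / 2673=-127.32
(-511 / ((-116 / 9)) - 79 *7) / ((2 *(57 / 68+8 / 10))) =-5061665 / 32306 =-156.68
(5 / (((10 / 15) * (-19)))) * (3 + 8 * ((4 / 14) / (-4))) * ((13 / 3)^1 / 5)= -221 / 266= -0.83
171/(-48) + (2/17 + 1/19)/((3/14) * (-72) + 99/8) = -3197561/883728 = -3.62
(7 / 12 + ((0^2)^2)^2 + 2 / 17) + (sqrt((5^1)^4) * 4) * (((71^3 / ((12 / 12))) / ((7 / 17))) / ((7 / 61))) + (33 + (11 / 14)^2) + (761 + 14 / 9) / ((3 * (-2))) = 17035953064714 / 22491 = 757456452.12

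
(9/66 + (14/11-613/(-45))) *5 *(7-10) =-14881/66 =-225.47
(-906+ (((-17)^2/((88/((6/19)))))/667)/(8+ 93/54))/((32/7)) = -44204683497/223044800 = -198.19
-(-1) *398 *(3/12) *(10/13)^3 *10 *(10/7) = 9950000/15379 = 646.99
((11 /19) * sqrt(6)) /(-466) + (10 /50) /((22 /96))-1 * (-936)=51528 /55-11 * sqrt(6) /8854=936.87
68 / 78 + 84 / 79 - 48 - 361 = -1254167 / 3081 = -407.06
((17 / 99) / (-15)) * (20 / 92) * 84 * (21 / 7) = -476 / 759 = -0.63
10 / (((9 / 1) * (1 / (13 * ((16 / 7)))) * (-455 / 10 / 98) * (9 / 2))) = -1280 / 81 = -15.80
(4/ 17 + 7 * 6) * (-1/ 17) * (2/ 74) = -718/ 10693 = -0.07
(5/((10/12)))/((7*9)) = 2/21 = 0.10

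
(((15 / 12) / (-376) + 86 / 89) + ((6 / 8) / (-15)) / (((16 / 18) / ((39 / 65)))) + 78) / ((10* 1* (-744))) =-132064367 / 12448608000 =-0.01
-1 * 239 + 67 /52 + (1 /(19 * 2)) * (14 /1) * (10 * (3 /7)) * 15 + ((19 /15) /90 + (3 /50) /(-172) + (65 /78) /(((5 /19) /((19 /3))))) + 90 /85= -192.90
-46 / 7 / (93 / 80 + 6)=-3680 / 4011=-0.92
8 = 8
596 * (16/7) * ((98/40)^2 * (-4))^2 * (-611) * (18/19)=-5398166244744/11875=-454582420.61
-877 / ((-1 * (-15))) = -58.47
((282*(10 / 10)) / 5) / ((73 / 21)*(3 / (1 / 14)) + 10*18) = 0.17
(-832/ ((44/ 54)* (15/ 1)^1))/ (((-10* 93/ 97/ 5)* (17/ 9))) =544752/ 28985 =18.79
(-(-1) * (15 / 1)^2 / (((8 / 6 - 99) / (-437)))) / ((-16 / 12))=-884925 / 1172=-755.06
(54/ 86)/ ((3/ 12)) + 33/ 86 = 249/ 86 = 2.90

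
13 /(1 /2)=26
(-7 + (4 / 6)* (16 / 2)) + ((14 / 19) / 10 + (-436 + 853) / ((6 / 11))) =434857 / 570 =762.91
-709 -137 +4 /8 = -1691 /2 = -845.50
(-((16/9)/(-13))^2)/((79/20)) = -5120/1081431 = -0.00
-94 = -94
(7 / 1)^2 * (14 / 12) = 343 / 6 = 57.17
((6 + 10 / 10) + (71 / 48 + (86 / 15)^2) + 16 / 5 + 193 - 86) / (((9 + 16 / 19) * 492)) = 609767 / 19483200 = 0.03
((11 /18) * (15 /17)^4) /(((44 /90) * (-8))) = -253125 /2672672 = -0.09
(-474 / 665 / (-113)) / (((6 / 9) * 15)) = 237 / 375725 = 0.00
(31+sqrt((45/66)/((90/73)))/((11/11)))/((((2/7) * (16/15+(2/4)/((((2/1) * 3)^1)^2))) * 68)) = 105 * sqrt(2409)/145486+9765/6613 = 1.51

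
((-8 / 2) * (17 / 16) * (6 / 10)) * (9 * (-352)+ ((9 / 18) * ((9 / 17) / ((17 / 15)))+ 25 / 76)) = 208708791 / 25840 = 8076.97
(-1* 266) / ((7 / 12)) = -456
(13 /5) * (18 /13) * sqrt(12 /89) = 1.32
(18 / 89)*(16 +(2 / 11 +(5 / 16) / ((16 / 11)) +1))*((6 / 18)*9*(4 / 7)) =1322703 / 219296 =6.03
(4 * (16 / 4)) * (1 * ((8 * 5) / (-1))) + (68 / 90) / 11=-316766 / 495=-639.93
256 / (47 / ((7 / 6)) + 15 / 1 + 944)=1792 / 6995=0.26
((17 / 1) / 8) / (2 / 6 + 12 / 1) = 51 / 296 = 0.17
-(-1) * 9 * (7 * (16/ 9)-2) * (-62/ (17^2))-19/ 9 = -57943/ 2601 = -22.28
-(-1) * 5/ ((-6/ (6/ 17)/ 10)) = -50/ 17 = -2.94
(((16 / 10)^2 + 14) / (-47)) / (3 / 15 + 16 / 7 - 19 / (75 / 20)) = 0.14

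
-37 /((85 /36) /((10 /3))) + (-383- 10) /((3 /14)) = -32066 /17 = -1886.24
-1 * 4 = -4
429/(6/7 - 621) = -1001/1447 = -0.69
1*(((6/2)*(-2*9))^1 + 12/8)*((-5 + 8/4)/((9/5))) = 175/2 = 87.50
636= 636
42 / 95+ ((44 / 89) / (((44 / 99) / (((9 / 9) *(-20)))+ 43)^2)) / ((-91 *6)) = 636155302749 / 1438924304090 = 0.44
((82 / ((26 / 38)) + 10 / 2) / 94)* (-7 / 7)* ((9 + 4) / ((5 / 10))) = -1623 / 47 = -34.53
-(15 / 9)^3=-125 / 27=-4.63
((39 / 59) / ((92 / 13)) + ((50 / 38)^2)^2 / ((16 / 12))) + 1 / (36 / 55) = 24633271933 / 6366441492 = 3.87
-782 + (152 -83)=-713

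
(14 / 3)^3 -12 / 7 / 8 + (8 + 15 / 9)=41989 / 378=111.08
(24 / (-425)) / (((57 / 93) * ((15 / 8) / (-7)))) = 0.34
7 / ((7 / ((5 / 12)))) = 5 / 12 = 0.42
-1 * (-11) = 11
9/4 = 2.25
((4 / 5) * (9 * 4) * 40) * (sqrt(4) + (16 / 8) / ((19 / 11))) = 3637.89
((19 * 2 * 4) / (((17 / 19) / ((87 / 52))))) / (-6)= -47.37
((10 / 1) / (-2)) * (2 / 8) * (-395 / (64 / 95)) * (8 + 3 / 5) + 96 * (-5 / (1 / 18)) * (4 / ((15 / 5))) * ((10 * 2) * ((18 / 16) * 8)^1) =-529228025 / 256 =-2067296.97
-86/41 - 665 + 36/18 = -27269/41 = -665.10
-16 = -16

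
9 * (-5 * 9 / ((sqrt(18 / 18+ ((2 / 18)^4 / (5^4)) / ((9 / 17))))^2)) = -14946778125 / 36905642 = -405.00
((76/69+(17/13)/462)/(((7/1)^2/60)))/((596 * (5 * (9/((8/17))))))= 0.00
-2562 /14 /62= -183 /62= -2.95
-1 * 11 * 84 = -924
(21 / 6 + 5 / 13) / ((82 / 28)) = 707 / 533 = 1.33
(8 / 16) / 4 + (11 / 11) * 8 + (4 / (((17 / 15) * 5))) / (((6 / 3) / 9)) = 1537 / 136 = 11.30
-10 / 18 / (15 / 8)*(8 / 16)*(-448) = 1792 / 27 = 66.37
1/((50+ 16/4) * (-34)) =-1/1836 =-0.00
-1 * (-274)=274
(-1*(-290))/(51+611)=145/331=0.44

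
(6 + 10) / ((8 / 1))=2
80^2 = 6400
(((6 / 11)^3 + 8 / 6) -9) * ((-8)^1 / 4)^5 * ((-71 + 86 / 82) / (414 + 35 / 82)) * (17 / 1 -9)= -14667028480 / 45231373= -324.27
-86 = -86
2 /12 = 1 /6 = 0.17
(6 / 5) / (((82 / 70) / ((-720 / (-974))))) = 15120 / 19967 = 0.76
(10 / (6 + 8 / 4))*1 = 5 / 4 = 1.25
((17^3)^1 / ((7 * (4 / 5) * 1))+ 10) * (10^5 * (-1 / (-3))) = 621125000 / 21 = 29577380.95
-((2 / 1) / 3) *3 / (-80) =1 / 40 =0.02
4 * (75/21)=100/7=14.29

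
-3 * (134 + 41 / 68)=-27459 / 68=-403.81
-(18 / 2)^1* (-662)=5958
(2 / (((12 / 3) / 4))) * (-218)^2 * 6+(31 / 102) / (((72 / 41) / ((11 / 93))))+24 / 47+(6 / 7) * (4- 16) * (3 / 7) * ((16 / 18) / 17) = 28936255005629 / 50739696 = 570288.30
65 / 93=0.70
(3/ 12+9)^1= 37/ 4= 9.25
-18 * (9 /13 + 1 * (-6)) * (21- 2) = 23598 /13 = 1815.23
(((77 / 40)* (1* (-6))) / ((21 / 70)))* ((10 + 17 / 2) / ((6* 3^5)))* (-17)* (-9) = -48433 / 648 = -74.74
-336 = -336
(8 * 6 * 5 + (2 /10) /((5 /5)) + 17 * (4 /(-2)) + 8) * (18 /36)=1071 /10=107.10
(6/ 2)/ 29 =3/ 29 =0.10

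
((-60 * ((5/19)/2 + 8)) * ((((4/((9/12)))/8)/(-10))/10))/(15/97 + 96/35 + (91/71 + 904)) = 4965527/1386442996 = 0.00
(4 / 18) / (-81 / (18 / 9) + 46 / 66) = -0.01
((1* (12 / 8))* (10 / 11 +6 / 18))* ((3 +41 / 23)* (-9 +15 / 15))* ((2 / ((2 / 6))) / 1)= -9840 / 23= -427.83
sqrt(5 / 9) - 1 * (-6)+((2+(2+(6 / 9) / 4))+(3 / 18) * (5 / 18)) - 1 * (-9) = sqrt(5) / 3+2075 / 108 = 19.96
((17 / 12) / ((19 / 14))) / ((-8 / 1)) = -119 / 912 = -0.13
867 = 867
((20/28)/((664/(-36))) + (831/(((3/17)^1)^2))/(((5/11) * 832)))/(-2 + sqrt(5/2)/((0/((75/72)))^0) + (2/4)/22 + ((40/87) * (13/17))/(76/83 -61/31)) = -3056545663357596905882453/53306415422695638133840 -330586396215553393474449 * sqrt(10)/26653207711347819066920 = -96.56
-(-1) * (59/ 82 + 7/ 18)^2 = 167281/ 136161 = 1.23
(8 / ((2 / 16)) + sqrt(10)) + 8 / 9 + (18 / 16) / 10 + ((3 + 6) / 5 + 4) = sqrt(10) + 50977 / 720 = 73.96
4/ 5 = 0.80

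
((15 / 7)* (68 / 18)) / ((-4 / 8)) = -340 / 21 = -16.19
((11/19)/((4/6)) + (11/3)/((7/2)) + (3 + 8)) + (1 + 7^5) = 13423091/798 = 16820.92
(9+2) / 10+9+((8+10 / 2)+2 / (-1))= 211 / 10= 21.10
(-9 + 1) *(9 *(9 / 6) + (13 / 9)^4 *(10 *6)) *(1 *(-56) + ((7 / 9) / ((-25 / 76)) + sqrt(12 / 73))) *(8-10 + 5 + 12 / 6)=63111814192 / 98415-48059560 *sqrt(219) / 159651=636827.65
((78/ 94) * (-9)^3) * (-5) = 142155/ 47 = 3024.57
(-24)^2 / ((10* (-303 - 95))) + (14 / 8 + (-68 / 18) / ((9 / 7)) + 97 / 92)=-1033049 / 3707370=-0.28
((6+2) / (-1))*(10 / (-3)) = 80 / 3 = 26.67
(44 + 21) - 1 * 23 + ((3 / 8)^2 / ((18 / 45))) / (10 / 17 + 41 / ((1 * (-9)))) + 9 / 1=3955611 / 77696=50.91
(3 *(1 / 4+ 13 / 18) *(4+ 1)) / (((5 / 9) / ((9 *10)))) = 4725 / 2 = 2362.50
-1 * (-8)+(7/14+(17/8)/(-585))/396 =14828563/1853280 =8.00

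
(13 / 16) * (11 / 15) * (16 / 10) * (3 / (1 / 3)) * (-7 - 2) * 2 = -3861 / 25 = -154.44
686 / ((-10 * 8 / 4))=-343 / 10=-34.30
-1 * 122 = -122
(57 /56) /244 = 57 /13664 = 0.00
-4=-4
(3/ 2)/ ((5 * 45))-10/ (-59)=1559/ 8850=0.18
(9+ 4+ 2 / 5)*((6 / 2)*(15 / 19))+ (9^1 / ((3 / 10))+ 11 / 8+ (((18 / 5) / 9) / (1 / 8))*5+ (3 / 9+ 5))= 38507 / 456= 84.45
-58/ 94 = -29/ 47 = -0.62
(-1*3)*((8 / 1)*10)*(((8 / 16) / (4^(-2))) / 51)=-640 / 17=-37.65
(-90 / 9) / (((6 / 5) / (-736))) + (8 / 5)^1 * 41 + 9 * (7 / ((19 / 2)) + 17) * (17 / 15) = 1818257 / 285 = 6379.85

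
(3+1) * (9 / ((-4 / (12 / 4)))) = -27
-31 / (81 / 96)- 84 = -3260 / 27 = -120.74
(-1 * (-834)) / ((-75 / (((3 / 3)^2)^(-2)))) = -278 / 25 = -11.12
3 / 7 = 0.43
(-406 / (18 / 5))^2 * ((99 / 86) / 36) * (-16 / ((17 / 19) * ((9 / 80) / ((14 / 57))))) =-25384744000 / 1598697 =-15878.40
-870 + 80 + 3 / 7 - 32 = -5751 / 7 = -821.57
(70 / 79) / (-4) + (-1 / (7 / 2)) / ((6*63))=-46463 / 209034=-0.22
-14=-14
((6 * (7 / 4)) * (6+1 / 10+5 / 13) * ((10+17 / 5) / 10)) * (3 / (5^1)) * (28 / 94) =24908121 / 1527500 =16.31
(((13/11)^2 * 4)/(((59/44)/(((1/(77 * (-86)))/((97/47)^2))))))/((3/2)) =-5973136/60655278453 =-0.00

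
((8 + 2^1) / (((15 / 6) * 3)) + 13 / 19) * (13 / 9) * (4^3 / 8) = 11960 / 513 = 23.31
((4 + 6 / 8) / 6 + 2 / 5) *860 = 6149 / 6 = 1024.83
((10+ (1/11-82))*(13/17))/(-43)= 10283/8041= 1.28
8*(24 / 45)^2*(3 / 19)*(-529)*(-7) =1895936 / 1425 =1330.48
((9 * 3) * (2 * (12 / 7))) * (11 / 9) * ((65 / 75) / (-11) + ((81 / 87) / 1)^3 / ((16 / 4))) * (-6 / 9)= -1131124 / 121945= -9.28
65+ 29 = 94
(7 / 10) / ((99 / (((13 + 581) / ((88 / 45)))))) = 189 / 88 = 2.15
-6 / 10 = -3 / 5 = -0.60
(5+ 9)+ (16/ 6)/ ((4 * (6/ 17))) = 143/ 9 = 15.89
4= 4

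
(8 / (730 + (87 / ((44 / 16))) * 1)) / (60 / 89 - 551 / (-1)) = 3916 / 205675711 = 0.00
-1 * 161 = -161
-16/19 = -0.84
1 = 1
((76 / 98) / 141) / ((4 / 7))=19 / 1974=0.01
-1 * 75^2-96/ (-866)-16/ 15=-36540583/ 6495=-5625.96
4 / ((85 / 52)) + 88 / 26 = 6444 / 1105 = 5.83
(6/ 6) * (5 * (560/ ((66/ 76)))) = 106400/ 33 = 3224.24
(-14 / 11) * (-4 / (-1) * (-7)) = 392 / 11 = 35.64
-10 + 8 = -2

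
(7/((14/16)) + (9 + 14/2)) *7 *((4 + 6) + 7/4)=1974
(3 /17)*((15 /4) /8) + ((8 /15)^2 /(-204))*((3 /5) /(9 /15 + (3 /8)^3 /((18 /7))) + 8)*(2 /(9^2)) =2595813221 /31498048800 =0.08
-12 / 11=-1.09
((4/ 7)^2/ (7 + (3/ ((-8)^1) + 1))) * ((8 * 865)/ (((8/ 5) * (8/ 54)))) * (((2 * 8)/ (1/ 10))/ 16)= 12501.84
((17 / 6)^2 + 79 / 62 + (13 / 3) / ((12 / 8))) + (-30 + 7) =-4021 / 372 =-10.81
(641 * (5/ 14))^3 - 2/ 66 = 1086420721381/ 90552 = 11997755.12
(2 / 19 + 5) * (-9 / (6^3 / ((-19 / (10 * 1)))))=97 / 240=0.40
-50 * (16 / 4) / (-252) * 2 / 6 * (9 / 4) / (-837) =-25 / 35154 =-0.00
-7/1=-7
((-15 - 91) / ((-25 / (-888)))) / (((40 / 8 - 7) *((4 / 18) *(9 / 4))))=94128 / 25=3765.12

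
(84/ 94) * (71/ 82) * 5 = 7455/ 1927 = 3.87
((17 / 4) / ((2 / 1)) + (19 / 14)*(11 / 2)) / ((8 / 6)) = 7.19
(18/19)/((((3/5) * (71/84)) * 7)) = 360/1349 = 0.27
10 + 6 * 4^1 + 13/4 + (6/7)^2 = 7445/196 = 37.98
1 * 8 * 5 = 40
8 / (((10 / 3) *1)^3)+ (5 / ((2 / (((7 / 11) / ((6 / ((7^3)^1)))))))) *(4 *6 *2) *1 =6002797 / 1375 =4365.67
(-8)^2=64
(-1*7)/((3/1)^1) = -7/3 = -2.33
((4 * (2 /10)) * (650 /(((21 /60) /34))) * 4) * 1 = 1414400 /7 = 202057.14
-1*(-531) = 531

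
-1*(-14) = 14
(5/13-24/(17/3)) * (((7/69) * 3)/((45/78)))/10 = -259/1275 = -0.20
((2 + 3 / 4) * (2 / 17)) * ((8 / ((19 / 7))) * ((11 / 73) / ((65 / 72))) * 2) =487872 / 1532635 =0.32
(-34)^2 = 1156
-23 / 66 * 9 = -69 / 22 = -3.14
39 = 39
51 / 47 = 1.09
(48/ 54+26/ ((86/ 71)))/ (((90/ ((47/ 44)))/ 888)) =15044089/ 63855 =235.60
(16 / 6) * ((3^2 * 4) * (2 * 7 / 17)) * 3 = 4032 / 17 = 237.18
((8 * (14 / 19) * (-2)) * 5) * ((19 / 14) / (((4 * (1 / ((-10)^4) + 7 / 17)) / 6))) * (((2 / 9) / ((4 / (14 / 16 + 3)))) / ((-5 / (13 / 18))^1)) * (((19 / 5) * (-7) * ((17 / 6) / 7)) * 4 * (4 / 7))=-8851492000 / 39699639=-222.96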